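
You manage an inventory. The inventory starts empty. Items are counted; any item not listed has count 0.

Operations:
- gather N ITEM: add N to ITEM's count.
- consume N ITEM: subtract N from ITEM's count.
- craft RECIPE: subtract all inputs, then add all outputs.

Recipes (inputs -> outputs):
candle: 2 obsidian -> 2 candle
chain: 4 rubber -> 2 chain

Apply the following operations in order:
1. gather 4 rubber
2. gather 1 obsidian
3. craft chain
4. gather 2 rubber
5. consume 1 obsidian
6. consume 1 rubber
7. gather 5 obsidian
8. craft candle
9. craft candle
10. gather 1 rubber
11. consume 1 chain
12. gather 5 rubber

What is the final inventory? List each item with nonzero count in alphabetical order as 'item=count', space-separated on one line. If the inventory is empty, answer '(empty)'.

Answer: candle=4 chain=1 obsidian=1 rubber=7

Derivation:
After 1 (gather 4 rubber): rubber=4
After 2 (gather 1 obsidian): obsidian=1 rubber=4
After 3 (craft chain): chain=2 obsidian=1
After 4 (gather 2 rubber): chain=2 obsidian=1 rubber=2
After 5 (consume 1 obsidian): chain=2 rubber=2
After 6 (consume 1 rubber): chain=2 rubber=1
After 7 (gather 5 obsidian): chain=2 obsidian=5 rubber=1
After 8 (craft candle): candle=2 chain=2 obsidian=3 rubber=1
After 9 (craft candle): candle=4 chain=2 obsidian=1 rubber=1
After 10 (gather 1 rubber): candle=4 chain=2 obsidian=1 rubber=2
After 11 (consume 1 chain): candle=4 chain=1 obsidian=1 rubber=2
After 12 (gather 5 rubber): candle=4 chain=1 obsidian=1 rubber=7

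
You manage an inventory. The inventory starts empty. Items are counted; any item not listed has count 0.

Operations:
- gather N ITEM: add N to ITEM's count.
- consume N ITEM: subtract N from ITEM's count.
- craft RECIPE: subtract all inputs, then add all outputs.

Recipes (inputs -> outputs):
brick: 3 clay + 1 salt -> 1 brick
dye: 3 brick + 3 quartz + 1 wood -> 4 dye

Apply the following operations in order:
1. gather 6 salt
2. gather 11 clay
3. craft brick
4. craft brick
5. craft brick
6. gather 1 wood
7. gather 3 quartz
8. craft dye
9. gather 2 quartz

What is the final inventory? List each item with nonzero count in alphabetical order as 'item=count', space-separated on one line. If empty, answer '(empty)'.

Answer: clay=2 dye=4 quartz=2 salt=3

Derivation:
After 1 (gather 6 salt): salt=6
After 2 (gather 11 clay): clay=11 salt=6
After 3 (craft brick): brick=1 clay=8 salt=5
After 4 (craft brick): brick=2 clay=5 salt=4
After 5 (craft brick): brick=3 clay=2 salt=3
After 6 (gather 1 wood): brick=3 clay=2 salt=3 wood=1
After 7 (gather 3 quartz): brick=3 clay=2 quartz=3 salt=3 wood=1
After 8 (craft dye): clay=2 dye=4 salt=3
After 9 (gather 2 quartz): clay=2 dye=4 quartz=2 salt=3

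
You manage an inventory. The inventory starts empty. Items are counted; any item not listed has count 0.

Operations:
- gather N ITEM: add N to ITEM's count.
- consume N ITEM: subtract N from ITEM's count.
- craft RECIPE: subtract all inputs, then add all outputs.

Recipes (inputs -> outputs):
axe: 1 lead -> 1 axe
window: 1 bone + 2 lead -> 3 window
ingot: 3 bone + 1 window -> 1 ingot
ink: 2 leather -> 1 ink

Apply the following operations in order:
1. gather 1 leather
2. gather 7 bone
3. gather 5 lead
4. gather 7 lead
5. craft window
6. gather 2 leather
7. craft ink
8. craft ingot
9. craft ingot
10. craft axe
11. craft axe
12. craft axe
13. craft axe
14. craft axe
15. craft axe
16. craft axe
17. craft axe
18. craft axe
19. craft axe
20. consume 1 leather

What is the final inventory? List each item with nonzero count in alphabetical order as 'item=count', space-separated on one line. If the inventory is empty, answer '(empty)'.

Answer: axe=10 ingot=2 ink=1 window=1

Derivation:
After 1 (gather 1 leather): leather=1
After 2 (gather 7 bone): bone=7 leather=1
After 3 (gather 5 lead): bone=7 lead=5 leather=1
After 4 (gather 7 lead): bone=7 lead=12 leather=1
After 5 (craft window): bone=6 lead=10 leather=1 window=3
After 6 (gather 2 leather): bone=6 lead=10 leather=3 window=3
After 7 (craft ink): bone=6 ink=1 lead=10 leather=1 window=3
After 8 (craft ingot): bone=3 ingot=1 ink=1 lead=10 leather=1 window=2
After 9 (craft ingot): ingot=2 ink=1 lead=10 leather=1 window=1
After 10 (craft axe): axe=1 ingot=2 ink=1 lead=9 leather=1 window=1
After 11 (craft axe): axe=2 ingot=2 ink=1 lead=8 leather=1 window=1
After 12 (craft axe): axe=3 ingot=2 ink=1 lead=7 leather=1 window=1
After 13 (craft axe): axe=4 ingot=2 ink=1 lead=6 leather=1 window=1
After 14 (craft axe): axe=5 ingot=2 ink=1 lead=5 leather=1 window=1
After 15 (craft axe): axe=6 ingot=2 ink=1 lead=4 leather=1 window=1
After 16 (craft axe): axe=7 ingot=2 ink=1 lead=3 leather=1 window=1
After 17 (craft axe): axe=8 ingot=2 ink=1 lead=2 leather=1 window=1
After 18 (craft axe): axe=9 ingot=2 ink=1 lead=1 leather=1 window=1
After 19 (craft axe): axe=10 ingot=2 ink=1 leather=1 window=1
After 20 (consume 1 leather): axe=10 ingot=2 ink=1 window=1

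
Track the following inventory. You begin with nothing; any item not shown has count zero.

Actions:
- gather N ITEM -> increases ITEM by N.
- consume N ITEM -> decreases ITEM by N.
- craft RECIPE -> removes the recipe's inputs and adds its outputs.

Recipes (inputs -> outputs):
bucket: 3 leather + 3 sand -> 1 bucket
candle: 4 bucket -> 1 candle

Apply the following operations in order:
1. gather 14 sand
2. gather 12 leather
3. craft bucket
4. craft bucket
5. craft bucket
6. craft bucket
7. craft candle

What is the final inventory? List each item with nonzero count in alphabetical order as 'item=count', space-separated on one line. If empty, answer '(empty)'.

After 1 (gather 14 sand): sand=14
After 2 (gather 12 leather): leather=12 sand=14
After 3 (craft bucket): bucket=1 leather=9 sand=11
After 4 (craft bucket): bucket=2 leather=6 sand=8
After 5 (craft bucket): bucket=3 leather=3 sand=5
After 6 (craft bucket): bucket=4 sand=2
After 7 (craft candle): candle=1 sand=2

Answer: candle=1 sand=2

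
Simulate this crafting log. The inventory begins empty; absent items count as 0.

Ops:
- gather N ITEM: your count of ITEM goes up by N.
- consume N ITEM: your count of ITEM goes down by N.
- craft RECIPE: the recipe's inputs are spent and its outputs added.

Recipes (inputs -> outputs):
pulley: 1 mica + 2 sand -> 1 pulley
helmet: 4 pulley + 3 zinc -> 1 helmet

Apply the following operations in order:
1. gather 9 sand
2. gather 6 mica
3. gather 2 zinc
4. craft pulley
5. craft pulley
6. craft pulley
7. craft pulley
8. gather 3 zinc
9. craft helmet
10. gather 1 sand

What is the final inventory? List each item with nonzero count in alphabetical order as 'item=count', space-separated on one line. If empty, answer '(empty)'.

After 1 (gather 9 sand): sand=9
After 2 (gather 6 mica): mica=6 sand=9
After 3 (gather 2 zinc): mica=6 sand=9 zinc=2
After 4 (craft pulley): mica=5 pulley=1 sand=7 zinc=2
After 5 (craft pulley): mica=4 pulley=2 sand=5 zinc=2
After 6 (craft pulley): mica=3 pulley=3 sand=3 zinc=2
After 7 (craft pulley): mica=2 pulley=4 sand=1 zinc=2
After 8 (gather 3 zinc): mica=2 pulley=4 sand=1 zinc=5
After 9 (craft helmet): helmet=1 mica=2 sand=1 zinc=2
After 10 (gather 1 sand): helmet=1 mica=2 sand=2 zinc=2

Answer: helmet=1 mica=2 sand=2 zinc=2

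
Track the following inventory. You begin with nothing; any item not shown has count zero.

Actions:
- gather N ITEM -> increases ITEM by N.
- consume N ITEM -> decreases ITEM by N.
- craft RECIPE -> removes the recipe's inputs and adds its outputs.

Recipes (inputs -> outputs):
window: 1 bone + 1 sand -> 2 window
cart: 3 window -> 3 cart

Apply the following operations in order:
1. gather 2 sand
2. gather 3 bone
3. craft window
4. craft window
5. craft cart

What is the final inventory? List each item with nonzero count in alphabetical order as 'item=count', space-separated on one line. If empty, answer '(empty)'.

Answer: bone=1 cart=3 window=1

Derivation:
After 1 (gather 2 sand): sand=2
After 2 (gather 3 bone): bone=3 sand=2
After 3 (craft window): bone=2 sand=1 window=2
After 4 (craft window): bone=1 window=4
After 5 (craft cart): bone=1 cart=3 window=1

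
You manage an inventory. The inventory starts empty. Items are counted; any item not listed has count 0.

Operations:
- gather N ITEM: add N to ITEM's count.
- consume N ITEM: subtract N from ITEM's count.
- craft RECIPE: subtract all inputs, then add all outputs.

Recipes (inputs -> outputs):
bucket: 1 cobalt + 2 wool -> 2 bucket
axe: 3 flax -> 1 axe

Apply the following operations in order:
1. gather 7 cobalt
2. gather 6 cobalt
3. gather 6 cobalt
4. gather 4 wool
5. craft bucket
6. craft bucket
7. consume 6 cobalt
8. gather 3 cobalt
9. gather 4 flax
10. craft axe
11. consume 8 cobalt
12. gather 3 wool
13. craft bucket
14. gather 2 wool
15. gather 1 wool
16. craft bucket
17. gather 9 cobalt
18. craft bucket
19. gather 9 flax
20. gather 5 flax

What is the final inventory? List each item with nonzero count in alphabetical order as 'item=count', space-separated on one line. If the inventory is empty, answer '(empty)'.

Answer: axe=1 bucket=10 cobalt=12 flax=15

Derivation:
After 1 (gather 7 cobalt): cobalt=7
After 2 (gather 6 cobalt): cobalt=13
After 3 (gather 6 cobalt): cobalt=19
After 4 (gather 4 wool): cobalt=19 wool=4
After 5 (craft bucket): bucket=2 cobalt=18 wool=2
After 6 (craft bucket): bucket=4 cobalt=17
After 7 (consume 6 cobalt): bucket=4 cobalt=11
After 8 (gather 3 cobalt): bucket=4 cobalt=14
After 9 (gather 4 flax): bucket=4 cobalt=14 flax=4
After 10 (craft axe): axe=1 bucket=4 cobalt=14 flax=1
After 11 (consume 8 cobalt): axe=1 bucket=4 cobalt=6 flax=1
After 12 (gather 3 wool): axe=1 bucket=4 cobalt=6 flax=1 wool=3
After 13 (craft bucket): axe=1 bucket=6 cobalt=5 flax=1 wool=1
After 14 (gather 2 wool): axe=1 bucket=6 cobalt=5 flax=1 wool=3
After 15 (gather 1 wool): axe=1 bucket=6 cobalt=5 flax=1 wool=4
After 16 (craft bucket): axe=1 bucket=8 cobalt=4 flax=1 wool=2
After 17 (gather 9 cobalt): axe=1 bucket=8 cobalt=13 flax=1 wool=2
After 18 (craft bucket): axe=1 bucket=10 cobalt=12 flax=1
After 19 (gather 9 flax): axe=1 bucket=10 cobalt=12 flax=10
After 20 (gather 5 flax): axe=1 bucket=10 cobalt=12 flax=15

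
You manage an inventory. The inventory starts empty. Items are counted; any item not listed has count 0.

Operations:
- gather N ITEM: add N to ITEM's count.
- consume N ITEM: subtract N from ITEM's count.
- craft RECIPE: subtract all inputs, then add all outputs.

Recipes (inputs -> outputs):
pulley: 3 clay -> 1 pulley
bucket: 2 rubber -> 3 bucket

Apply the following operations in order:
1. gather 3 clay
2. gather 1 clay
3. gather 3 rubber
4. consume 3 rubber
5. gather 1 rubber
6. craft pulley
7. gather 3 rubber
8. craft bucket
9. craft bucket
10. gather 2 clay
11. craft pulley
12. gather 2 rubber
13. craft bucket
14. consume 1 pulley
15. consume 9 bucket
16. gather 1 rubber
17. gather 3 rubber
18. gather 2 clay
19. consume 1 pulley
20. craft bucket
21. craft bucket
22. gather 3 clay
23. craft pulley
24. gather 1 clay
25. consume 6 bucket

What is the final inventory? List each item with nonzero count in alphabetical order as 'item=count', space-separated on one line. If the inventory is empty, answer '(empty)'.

Answer: clay=3 pulley=1

Derivation:
After 1 (gather 3 clay): clay=3
After 2 (gather 1 clay): clay=4
After 3 (gather 3 rubber): clay=4 rubber=3
After 4 (consume 3 rubber): clay=4
After 5 (gather 1 rubber): clay=4 rubber=1
After 6 (craft pulley): clay=1 pulley=1 rubber=1
After 7 (gather 3 rubber): clay=1 pulley=1 rubber=4
After 8 (craft bucket): bucket=3 clay=1 pulley=1 rubber=2
After 9 (craft bucket): bucket=6 clay=1 pulley=1
After 10 (gather 2 clay): bucket=6 clay=3 pulley=1
After 11 (craft pulley): bucket=6 pulley=2
After 12 (gather 2 rubber): bucket=6 pulley=2 rubber=2
After 13 (craft bucket): bucket=9 pulley=2
After 14 (consume 1 pulley): bucket=9 pulley=1
After 15 (consume 9 bucket): pulley=1
After 16 (gather 1 rubber): pulley=1 rubber=1
After 17 (gather 3 rubber): pulley=1 rubber=4
After 18 (gather 2 clay): clay=2 pulley=1 rubber=4
After 19 (consume 1 pulley): clay=2 rubber=4
After 20 (craft bucket): bucket=3 clay=2 rubber=2
After 21 (craft bucket): bucket=6 clay=2
After 22 (gather 3 clay): bucket=6 clay=5
After 23 (craft pulley): bucket=6 clay=2 pulley=1
After 24 (gather 1 clay): bucket=6 clay=3 pulley=1
After 25 (consume 6 bucket): clay=3 pulley=1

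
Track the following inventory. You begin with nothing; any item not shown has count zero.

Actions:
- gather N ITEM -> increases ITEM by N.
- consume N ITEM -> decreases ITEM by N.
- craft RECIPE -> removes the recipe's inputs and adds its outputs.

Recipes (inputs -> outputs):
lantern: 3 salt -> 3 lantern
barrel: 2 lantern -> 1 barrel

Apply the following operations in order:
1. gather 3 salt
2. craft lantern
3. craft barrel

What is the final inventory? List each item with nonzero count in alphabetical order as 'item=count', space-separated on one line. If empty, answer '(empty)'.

Answer: barrel=1 lantern=1

Derivation:
After 1 (gather 3 salt): salt=3
After 2 (craft lantern): lantern=3
After 3 (craft barrel): barrel=1 lantern=1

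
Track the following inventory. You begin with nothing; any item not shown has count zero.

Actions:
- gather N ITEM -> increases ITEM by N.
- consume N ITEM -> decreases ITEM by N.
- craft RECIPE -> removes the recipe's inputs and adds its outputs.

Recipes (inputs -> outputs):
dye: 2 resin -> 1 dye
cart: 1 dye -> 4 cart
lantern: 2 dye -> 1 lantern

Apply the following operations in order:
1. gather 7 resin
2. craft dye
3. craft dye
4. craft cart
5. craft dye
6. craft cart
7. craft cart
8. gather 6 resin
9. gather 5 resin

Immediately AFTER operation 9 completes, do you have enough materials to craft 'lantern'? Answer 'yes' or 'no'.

After 1 (gather 7 resin): resin=7
After 2 (craft dye): dye=1 resin=5
After 3 (craft dye): dye=2 resin=3
After 4 (craft cart): cart=4 dye=1 resin=3
After 5 (craft dye): cart=4 dye=2 resin=1
After 6 (craft cart): cart=8 dye=1 resin=1
After 7 (craft cart): cart=12 resin=1
After 8 (gather 6 resin): cart=12 resin=7
After 9 (gather 5 resin): cart=12 resin=12

Answer: no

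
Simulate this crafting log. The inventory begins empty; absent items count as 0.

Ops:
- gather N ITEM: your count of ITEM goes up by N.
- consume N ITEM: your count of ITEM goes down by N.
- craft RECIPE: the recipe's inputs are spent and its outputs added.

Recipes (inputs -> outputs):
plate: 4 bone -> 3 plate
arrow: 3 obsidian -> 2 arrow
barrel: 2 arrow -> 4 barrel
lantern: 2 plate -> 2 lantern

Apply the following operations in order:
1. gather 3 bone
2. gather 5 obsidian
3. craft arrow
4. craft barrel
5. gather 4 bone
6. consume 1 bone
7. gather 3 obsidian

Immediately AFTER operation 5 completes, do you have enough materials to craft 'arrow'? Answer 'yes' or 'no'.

After 1 (gather 3 bone): bone=3
After 2 (gather 5 obsidian): bone=3 obsidian=5
After 3 (craft arrow): arrow=2 bone=3 obsidian=2
After 4 (craft barrel): barrel=4 bone=3 obsidian=2
After 5 (gather 4 bone): barrel=4 bone=7 obsidian=2

Answer: no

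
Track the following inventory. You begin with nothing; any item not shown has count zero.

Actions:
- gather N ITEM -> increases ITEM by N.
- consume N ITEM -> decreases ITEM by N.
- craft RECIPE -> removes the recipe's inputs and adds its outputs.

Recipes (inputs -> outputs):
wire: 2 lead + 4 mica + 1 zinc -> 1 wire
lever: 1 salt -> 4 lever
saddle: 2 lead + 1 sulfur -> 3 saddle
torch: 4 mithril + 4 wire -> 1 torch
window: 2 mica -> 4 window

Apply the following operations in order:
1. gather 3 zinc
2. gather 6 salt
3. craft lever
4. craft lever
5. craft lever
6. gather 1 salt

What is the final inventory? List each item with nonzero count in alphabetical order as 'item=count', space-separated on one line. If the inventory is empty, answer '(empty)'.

After 1 (gather 3 zinc): zinc=3
After 2 (gather 6 salt): salt=6 zinc=3
After 3 (craft lever): lever=4 salt=5 zinc=3
After 4 (craft lever): lever=8 salt=4 zinc=3
After 5 (craft lever): lever=12 salt=3 zinc=3
After 6 (gather 1 salt): lever=12 salt=4 zinc=3

Answer: lever=12 salt=4 zinc=3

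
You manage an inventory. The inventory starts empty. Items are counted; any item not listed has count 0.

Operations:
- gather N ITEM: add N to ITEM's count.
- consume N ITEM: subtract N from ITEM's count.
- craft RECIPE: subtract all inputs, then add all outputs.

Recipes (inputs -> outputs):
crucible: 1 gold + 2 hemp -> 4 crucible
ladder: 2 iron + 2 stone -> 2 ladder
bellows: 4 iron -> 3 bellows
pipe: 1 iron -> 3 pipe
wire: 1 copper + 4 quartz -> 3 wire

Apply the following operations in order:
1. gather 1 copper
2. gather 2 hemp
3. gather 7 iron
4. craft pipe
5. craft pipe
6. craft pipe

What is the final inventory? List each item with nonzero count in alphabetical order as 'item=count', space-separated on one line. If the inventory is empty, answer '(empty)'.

After 1 (gather 1 copper): copper=1
After 2 (gather 2 hemp): copper=1 hemp=2
After 3 (gather 7 iron): copper=1 hemp=2 iron=7
After 4 (craft pipe): copper=1 hemp=2 iron=6 pipe=3
After 5 (craft pipe): copper=1 hemp=2 iron=5 pipe=6
After 6 (craft pipe): copper=1 hemp=2 iron=4 pipe=9

Answer: copper=1 hemp=2 iron=4 pipe=9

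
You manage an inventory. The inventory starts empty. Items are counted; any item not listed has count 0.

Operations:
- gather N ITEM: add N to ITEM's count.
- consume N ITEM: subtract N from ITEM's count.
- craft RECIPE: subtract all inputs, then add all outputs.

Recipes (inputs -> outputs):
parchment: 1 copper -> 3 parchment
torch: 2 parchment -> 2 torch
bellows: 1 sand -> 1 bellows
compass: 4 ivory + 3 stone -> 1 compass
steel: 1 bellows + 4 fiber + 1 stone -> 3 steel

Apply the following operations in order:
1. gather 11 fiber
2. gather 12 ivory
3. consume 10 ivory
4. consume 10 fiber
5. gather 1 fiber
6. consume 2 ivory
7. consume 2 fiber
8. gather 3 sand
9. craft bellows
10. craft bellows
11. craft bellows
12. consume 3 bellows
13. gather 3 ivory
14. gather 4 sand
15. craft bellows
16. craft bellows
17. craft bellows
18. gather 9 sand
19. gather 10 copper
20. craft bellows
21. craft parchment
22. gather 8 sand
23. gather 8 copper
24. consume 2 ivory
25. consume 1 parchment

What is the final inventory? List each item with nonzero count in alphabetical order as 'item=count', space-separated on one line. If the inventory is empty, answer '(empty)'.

Answer: bellows=4 copper=17 ivory=1 parchment=2 sand=17

Derivation:
After 1 (gather 11 fiber): fiber=11
After 2 (gather 12 ivory): fiber=11 ivory=12
After 3 (consume 10 ivory): fiber=11 ivory=2
After 4 (consume 10 fiber): fiber=1 ivory=2
After 5 (gather 1 fiber): fiber=2 ivory=2
After 6 (consume 2 ivory): fiber=2
After 7 (consume 2 fiber): (empty)
After 8 (gather 3 sand): sand=3
After 9 (craft bellows): bellows=1 sand=2
After 10 (craft bellows): bellows=2 sand=1
After 11 (craft bellows): bellows=3
After 12 (consume 3 bellows): (empty)
After 13 (gather 3 ivory): ivory=3
After 14 (gather 4 sand): ivory=3 sand=4
After 15 (craft bellows): bellows=1 ivory=3 sand=3
After 16 (craft bellows): bellows=2 ivory=3 sand=2
After 17 (craft bellows): bellows=3 ivory=3 sand=1
After 18 (gather 9 sand): bellows=3 ivory=3 sand=10
After 19 (gather 10 copper): bellows=3 copper=10 ivory=3 sand=10
After 20 (craft bellows): bellows=4 copper=10 ivory=3 sand=9
After 21 (craft parchment): bellows=4 copper=9 ivory=3 parchment=3 sand=9
After 22 (gather 8 sand): bellows=4 copper=9 ivory=3 parchment=3 sand=17
After 23 (gather 8 copper): bellows=4 copper=17 ivory=3 parchment=3 sand=17
After 24 (consume 2 ivory): bellows=4 copper=17 ivory=1 parchment=3 sand=17
After 25 (consume 1 parchment): bellows=4 copper=17 ivory=1 parchment=2 sand=17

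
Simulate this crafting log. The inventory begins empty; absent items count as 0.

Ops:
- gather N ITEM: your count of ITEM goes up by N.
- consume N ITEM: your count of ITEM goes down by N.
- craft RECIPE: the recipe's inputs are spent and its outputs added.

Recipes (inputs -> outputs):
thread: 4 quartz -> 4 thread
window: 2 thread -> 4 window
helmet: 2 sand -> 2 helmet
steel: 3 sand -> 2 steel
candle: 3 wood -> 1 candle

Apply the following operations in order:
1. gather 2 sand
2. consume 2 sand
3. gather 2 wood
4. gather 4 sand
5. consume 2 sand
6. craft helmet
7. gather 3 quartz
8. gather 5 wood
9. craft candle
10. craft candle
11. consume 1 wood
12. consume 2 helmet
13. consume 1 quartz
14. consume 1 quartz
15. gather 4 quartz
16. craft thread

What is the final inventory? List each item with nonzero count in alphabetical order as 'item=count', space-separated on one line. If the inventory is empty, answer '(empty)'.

Answer: candle=2 quartz=1 thread=4

Derivation:
After 1 (gather 2 sand): sand=2
After 2 (consume 2 sand): (empty)
After 3 (gather 2 wood): wood=2
After 4 (gather 4 sand): sand=4 wood=2
After 5 (consume 2 sand): sand=2 wood=2
After 6 (craft helmet): helmet=2 wood=2
After 7 (gather 3 quartz): helmet=2 quartz=3 wood=2
After 8 (gather 5 wood): helmet=2 quartz=3 wood=7
After 9 (craft candle): candle=1 helmet=2 quartz=3 wood=4
After 10 (craft candle): candle=2 helmet=2 quartz=3 wood=1
After 11 (consume 1 wood): candle=2 helmet=2 quartz=3
After 12 (consume 2 helmet): candle=2 quartz=3
After 13 (consume 1 quartz): candle=2 quartz=2
After 14 (consume 1 quartz): candle=2 quartz=1
After 15 (gather 4 quartz): candle=2 quartz=5
After 16 (craft thread): candle=2 quartz=1 thread=4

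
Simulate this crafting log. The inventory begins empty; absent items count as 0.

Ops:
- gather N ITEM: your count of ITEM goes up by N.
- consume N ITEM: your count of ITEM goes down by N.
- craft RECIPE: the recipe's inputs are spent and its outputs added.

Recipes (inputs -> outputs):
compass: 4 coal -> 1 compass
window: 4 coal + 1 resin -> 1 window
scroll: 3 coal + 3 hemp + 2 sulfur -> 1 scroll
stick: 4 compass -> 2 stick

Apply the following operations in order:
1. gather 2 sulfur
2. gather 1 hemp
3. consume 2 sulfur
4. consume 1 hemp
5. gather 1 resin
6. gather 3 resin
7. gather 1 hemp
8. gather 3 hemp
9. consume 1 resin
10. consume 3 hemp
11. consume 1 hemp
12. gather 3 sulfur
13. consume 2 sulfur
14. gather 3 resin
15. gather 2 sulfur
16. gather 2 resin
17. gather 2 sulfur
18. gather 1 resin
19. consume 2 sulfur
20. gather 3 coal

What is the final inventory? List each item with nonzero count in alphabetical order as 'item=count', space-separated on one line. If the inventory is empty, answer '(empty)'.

After 1 (gather 2 sulfur): sulfur=2
After 2 (gather 1 hemp): hemp=1 sulfur=2
After 3 (consume 2 sulfur): hemp=1
After 4 (consume 1 hemp): (empty)
After 5 (gather 1 resin): resin=1
After 6 (gather 3 resin): resin=4
After 7 (gather 1 hemp): hemp=1 resin=4
After 8 (gather 3 hemp): hemp=4 resin=4
After 9 (consume 1 resin): hemp=4 resin=3
After 10 (consume 3 hemp): hemp=1 resin=3
After 11 (consume 1 hemp): resin=3
After 12 (gather 3 sulfur): resin=3 sulfur=3
After 13 (consume 2 sulfur): resin=3 sulfur=1
After 14 (gather 3 resin): resin=6 sulfur=1
After 15 (gather 2 sulfur): resin=6 sulfur=3
After 16 (gather 2 resin): resin=8 sulfur=3
After 17 (gather 2 sulfur): resin=8 sulfur=5
After 18 (gather 1 resin): resin=9 sulfur=5
After 19 (consume 2 sulfur): resin=9 sulfur=3
After 20 (gather 3 coal): coal=3 resin=9 sulfur=3

Answer: coal=3 resin=9 sulfur=3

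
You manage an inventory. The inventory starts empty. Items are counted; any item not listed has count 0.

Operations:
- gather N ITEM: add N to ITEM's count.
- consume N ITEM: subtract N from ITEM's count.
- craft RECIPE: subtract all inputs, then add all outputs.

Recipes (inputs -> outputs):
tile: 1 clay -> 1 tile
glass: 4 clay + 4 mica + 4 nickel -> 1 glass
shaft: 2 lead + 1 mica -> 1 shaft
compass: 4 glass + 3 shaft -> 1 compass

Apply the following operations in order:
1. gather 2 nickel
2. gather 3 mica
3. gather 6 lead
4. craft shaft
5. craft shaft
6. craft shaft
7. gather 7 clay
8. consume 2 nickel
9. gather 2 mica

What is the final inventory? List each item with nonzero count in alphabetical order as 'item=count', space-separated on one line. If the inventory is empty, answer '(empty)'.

Answer: clay=7 mica=2 shaft=3

Derivation:
After 1 (gather 2 nickel): nickel=2
After 2 (gather 3 mica): mica=3 nickel=2
After 3 (gather 6 lead): lead=6 mica=3 nickel=2
After 4 (craft shaft): lead=4 mica=2 nickel=2 shaft=1
After 5 (craft shaft): lead=2 mica=1 nickel=2 shaft=2
After 6 (craft shaft): nickel=2 shaft=3
After 7 (gather 7 clay): clay=7 nickel=2 shaft=3
After 8 (consume 2 nickel): clay=7 shaft=3
After 9 (gather 2 mica): clay=7 mica=2 shaft=3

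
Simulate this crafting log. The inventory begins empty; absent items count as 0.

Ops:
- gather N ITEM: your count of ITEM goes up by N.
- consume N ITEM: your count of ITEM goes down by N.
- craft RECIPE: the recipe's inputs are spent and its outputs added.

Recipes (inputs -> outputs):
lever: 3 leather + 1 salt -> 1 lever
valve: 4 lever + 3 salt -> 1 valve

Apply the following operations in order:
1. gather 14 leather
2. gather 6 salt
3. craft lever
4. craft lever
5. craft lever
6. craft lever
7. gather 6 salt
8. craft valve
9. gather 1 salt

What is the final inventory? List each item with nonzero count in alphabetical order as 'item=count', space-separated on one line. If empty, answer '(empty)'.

After 1 (gather 14 leather): leather=14
After 2 (gather 6 salt): leather=14 salt=6
After 3 (craft lever): leather=11 lever=1 salt=5
After 4 (craft lever): leather=8 lever=2 salt=4
After 5 (craft lever): leather=5 lever=3 salt=3
After 6 (craft lever): leather=2 lever=4 salt=2
After 7 (gather 6 salt): leather=2 lever=4 salt=8
After 8 (craft valve): leather=2 salt=5 valve=1
After 9 (gather 1 salt): leather=2 salt=6 valve=1

Answer: leather=2 salt=6 valve=1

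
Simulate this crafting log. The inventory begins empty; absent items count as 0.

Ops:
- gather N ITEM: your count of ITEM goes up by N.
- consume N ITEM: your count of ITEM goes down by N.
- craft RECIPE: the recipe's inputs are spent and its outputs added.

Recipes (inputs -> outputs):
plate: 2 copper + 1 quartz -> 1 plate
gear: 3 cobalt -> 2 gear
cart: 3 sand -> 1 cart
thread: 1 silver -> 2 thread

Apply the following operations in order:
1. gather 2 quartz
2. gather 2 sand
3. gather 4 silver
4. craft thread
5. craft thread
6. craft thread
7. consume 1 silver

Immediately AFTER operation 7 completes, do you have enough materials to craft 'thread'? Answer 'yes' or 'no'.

Answer: no

Derivation:
After 1 (gather 2 quartz): quartz=2
After 2 (gather 2 sand): quartz=2 sand=2
After 3 (gather 4 silver): quartz=2 sand=2 silver=4
After 4 (craft thread): quartz=2 sand=2 silver=3 thread=2
After 5 (craft thread): quartz=2 sand=2 silver=2 thread=4
After 6 (craft thread): quartz=2 sand=2 silver=1 thread=6
After 7 (consume 1 silver): quartz=2 sand=2 thread=6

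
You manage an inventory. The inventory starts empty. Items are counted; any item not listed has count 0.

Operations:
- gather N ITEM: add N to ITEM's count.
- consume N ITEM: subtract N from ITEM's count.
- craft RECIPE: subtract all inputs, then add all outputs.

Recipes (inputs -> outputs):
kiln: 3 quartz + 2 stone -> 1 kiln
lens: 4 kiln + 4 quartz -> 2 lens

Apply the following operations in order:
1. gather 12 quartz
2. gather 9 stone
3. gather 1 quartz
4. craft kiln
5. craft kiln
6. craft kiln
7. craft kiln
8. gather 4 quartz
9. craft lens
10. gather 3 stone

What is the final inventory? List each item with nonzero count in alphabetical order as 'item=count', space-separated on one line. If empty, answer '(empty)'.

Answer: lens=2 quartz=1 stone=4

Derivation:
After 1 (gather 12 quartz): quartz=12
After 2 (gather 9 stone): quartz=12 stone=9
After 3 (gather 1 quartz): quartz=13 stone=9
After 4 (craft kiln): kiln=1 quartz=10 stone=7
After 5 (craft kiln): kiln=2 quartz=7 stone=5
After 6 (craft kiln): kiln=3 quartz=4 stone=3
After 7 (craft kiln): kiln=4 quartz=1 stone=1
After 8 (gather 4 quartz): kiln=4 quartz=5 stone=1
After 9 (craft lens): lens=2 quartz=1 stone=1
After 10 (gather 3 stone): lens=2 quartz=1 stone=4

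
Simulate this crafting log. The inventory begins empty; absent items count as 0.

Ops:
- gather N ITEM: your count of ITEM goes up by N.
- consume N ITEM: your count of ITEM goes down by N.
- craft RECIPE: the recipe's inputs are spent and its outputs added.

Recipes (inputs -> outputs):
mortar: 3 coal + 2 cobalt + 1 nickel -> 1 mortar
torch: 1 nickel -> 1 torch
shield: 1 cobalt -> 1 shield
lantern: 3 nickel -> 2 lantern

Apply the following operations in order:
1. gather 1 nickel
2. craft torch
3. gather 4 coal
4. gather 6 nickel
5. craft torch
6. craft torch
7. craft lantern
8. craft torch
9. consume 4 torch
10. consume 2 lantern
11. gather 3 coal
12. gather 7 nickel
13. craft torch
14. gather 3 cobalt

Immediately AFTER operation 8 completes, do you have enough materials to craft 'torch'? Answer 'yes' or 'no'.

Answer: no

Derivation:
After 1 (gather 1 nickel): nickel=1
After 2 (craft torch): torch=1
After 3 (gather 4 coal): coal=4 torch=1
After 4 (gather 6 nickel): coal=4 nickel=6 torch=1
After 5 (craft torch): coal=4 nickel=5 torch=2
After 6 (craft torch): coal=4 nickel=4 torch=3
After 7 (craft lantern): coal=4 lantern=2 nickel=1 torch=3
After 8 (craft torch): coal=4 lantern=2 torch=4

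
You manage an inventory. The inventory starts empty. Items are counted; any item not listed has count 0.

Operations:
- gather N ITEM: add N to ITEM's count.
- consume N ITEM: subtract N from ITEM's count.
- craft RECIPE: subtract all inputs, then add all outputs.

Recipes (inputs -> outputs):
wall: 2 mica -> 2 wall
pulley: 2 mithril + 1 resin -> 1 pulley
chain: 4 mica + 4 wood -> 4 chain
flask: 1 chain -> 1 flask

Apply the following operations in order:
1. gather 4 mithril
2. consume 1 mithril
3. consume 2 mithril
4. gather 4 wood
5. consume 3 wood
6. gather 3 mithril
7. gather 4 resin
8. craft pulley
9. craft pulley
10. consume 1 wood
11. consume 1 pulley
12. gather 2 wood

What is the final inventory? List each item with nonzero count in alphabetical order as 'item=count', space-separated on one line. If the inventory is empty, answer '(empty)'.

Answer: pulley=1 resin=2 wood=2

Derivation:
After 1 (gather 4 mithril): mithril=4
After 2 (consume 1 mithril): mithril=3
After 3 (consume 2 mithril): mithril=1
After 4 (gather 4 wood): mithril=1 wood=4
After 5 (consume 3 wood): mithril=1 wood=1
After 6 (gather 3 mithril): mithril=4 wood=1
After 7 (gather 4 resin): mithril=4 resin=4 wood=1
After 8 (craft pulley): mithril=2 pulley=1 resin=3 wood=1
After 9 (craft pulley): pulley=2 resin=2 wood=1
After 10 (consume 1 wood): pulley=2 resin=2
After 11 (consume 1 pulley): pulley=1 resin=2
After 12 (gather 2 wood): pulley=1 resin=2 wood=2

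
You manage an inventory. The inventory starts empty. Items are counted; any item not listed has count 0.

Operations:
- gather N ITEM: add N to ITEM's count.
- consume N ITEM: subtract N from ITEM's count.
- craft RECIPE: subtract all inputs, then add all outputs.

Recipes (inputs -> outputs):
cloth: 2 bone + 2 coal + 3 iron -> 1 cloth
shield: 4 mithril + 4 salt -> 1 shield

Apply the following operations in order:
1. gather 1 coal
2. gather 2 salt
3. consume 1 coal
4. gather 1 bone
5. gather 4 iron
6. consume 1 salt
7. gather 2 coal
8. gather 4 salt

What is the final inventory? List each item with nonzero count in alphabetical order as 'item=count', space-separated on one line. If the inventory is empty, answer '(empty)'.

After 1 (gather 1 coal): coal=1
After 2 (gather 2 salt): coal=1 salt=2
After 3 (consume 1 coal): salt=2
After 4 (gather 1 bone): bone=1 salt=2
After 5 (gather 4 iron): bone=1 iron=4 salt=2
After 6 (consume 1 salt): bone=1 iron=4 salt=1
After 7 (gather 2 coal): bone=1 coal=2 iron=4 salt=1
After 8 (gather 4 salt): bone=1 coal=2 iron=4 salt=5

Answer: bone=1 coal=2 iron=4 salt=5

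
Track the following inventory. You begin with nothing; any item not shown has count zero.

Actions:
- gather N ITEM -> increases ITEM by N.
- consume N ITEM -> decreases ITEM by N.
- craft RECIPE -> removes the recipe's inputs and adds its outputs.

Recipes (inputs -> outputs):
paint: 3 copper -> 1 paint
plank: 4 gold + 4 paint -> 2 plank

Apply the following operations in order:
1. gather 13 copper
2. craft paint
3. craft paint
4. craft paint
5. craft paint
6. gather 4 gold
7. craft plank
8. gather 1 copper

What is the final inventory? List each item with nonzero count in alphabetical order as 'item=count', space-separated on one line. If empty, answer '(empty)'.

After 1 (gather 13 copper): copper=13
After 2 (craft paint): copper=10 paint=1
After 3 (craft paint): copper=7 paint=2
After 4 (craft paint): copper=4 paint=3
After 5 (craft paint): copper=1 paint=4
After 6 (gather 4 gold): copper=1 gold=4 paint=4
After 7 (craft plank): copper=1 plank=2
After 8 (gather 1 copper): copper=2 plank=2

Answer: copper=2 plank=2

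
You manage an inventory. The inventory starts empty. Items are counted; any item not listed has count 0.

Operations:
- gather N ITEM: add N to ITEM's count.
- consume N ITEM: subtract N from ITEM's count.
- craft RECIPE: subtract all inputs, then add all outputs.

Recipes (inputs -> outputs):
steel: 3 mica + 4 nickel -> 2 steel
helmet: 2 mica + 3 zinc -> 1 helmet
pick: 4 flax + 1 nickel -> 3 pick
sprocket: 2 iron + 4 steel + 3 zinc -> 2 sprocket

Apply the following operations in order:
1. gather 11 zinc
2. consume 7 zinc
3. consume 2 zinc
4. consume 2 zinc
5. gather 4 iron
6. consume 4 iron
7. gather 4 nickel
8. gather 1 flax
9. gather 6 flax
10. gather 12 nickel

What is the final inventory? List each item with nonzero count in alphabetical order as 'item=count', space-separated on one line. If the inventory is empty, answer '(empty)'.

Answer: flax=7 nickel=16

Derivation:
After 1 (gather 11 zinc): zinc=11
After 2 (consume 7 zinc): zinc=4
After 3 (consume 2 zinc): zinc=2
After 4 (consume 2 zinc): (empty)
After 5 (gather 4 iron): iron=4
After 6 (consume 4 iron): (empty)
After 7 (gather 4 nickel): nickel=4
After 8 (gather 1 flax): flax=1 nickel=4
After 9 (gather 6 flax): flax=7 nickel=4
After 10 (gather 12 nickel): flax=7 nickel=16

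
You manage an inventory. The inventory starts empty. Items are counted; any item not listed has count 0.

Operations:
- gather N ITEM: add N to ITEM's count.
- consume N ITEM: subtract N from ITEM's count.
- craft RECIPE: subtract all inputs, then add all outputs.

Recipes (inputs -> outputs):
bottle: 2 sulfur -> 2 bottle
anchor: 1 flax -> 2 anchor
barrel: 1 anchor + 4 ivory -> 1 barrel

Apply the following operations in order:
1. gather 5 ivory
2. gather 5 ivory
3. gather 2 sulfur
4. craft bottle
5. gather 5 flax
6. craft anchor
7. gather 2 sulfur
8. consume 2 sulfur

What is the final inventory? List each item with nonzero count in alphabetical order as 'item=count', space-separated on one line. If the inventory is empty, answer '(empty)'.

After 1 (gather 5 ivory): ivory=5
After 2 (gather 5 ivory): ivory=10
After 3 (gather 2 sulfur): ivory=10 sulfur=2
After 4 (craft bottle): bottle=2 ivory=10
After 5 (gather 5 flax): bottle=2 flax=5 ivory=10
After 6 (craft anchor): anchor=2 bottle=2 flax=4 ivory=10
After 7 (gather 2 sulfur): anchor=2 bottle=2 flax=4 ivory=10 sulfur=2
After 8 (consume 2 sulfur): anchor=2 bottle=2 flax=4 ivory=10

Answer: anchor=2 bottle=2 flax=4 ivory=10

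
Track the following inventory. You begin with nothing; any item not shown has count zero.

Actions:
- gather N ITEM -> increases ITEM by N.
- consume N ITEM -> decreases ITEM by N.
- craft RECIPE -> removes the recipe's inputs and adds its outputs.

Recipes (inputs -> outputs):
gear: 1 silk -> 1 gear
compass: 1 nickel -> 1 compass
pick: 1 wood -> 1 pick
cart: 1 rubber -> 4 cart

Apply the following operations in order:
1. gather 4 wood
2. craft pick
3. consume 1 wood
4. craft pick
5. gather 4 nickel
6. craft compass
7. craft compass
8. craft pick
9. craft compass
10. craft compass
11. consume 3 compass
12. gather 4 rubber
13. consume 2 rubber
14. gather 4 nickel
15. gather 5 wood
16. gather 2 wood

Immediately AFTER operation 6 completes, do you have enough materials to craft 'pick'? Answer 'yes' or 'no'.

Answer: yes

Derivation:
After 1 (gather 4 wood): wood=4
After 2 (craft pick): pick=1 wood=3
After 3 (consume 1 wood): pick=1 wood=2
After 4 (craft pick): pick=2 wood=1
After 5 (gather 4 nickel): nickel=4 pick=2 wood=1
After 6 (craft compass): compass=1 nickel=3 pick=2 wood=1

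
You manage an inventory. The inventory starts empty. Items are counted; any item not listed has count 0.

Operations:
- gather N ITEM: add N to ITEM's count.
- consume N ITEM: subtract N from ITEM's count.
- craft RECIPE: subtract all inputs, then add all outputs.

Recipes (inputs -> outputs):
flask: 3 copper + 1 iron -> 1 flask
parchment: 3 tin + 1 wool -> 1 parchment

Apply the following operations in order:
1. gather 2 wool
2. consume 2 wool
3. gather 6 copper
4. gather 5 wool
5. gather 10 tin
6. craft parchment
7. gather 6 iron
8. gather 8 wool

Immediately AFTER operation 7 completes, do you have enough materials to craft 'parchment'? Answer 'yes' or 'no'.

After 1 (gather 2 wool): wool=2
After 2 (consume 2 wool): (empty)
After 3 (gather 6 copper): copper=6
After 4 (gather 5 wool): copper=6 wool=5
After 5 (gather 10 tin): copper=6 tin=10 wool=5
After 6 (craft parchment): copper=6 parchment=1 tin=7 wool=4
After 7 (gather 6 iron): copper=6 iron=6 parchment=1 tin=7 wool=4

Answer: yes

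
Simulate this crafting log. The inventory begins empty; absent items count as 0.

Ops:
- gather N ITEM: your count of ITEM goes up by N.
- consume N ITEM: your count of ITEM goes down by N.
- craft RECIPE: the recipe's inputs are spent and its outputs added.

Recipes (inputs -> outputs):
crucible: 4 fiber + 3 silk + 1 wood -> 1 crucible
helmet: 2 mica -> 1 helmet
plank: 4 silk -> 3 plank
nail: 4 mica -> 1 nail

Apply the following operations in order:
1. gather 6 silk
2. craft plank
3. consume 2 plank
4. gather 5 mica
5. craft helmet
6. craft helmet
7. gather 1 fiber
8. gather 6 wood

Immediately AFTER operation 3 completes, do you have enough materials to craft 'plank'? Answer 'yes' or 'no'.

After 1 (gather 6 silk): silk=6
After 2 (craft plank): plank=3 silk=2
After 3 (consume 2 plank): plank=1 silk=2

Answer: no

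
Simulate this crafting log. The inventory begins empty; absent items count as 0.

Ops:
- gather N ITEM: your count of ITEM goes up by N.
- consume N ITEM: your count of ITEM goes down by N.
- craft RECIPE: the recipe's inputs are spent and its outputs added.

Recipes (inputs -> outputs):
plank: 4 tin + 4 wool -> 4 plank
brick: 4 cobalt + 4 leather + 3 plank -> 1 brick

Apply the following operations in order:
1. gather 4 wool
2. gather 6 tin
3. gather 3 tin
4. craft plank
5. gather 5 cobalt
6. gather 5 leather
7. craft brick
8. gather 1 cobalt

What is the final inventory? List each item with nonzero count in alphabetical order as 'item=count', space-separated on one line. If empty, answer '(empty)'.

After 1 (gather 4 wool): wool=4
After 2 (gather 6 tin): tin=6 wool=4
After 3 (gather 3 tin): tin=9 wool=4
After 4 (craft plank): plank=4 tin=5
After 5 (gather 5 cobalt): cobalt=5 plank=4 tin=5
After 6 (gather 5 leather): cobalt=5 leather=5 plank=4 tin=5
After 7 (craft brick): brick=1 cobalt=1 leather=1 plank=1 tin=5
After 8 (gather 1 cobalt): brick=1 cobalt=2 leather=1 plank=1 tin=5

Answer: brick=1 cobalt=2 leather=1 plank=1 tin=5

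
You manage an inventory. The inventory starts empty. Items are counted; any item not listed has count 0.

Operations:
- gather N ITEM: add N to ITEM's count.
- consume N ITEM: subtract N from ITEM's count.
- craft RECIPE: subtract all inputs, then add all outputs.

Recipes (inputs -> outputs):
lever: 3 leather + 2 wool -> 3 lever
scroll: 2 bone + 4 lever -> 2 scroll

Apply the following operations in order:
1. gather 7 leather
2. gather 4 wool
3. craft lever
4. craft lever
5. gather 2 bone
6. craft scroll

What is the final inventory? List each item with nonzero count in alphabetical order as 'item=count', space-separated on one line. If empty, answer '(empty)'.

After 1 (gather 7 leather): leather=7
After 2 (gather 4 wool): leather=7 wool=4
After 3 (craft lever): leather=4 lever=3 wool=2
After 4 (craft lever): leather=1 lever=6
After 5 (gather 2 bone): bone=2 leather=1 lever=6
After 6 (craft scroll): leather=1 lever=2 scroll=2

Answer: leather=1 lever=2 scroll=2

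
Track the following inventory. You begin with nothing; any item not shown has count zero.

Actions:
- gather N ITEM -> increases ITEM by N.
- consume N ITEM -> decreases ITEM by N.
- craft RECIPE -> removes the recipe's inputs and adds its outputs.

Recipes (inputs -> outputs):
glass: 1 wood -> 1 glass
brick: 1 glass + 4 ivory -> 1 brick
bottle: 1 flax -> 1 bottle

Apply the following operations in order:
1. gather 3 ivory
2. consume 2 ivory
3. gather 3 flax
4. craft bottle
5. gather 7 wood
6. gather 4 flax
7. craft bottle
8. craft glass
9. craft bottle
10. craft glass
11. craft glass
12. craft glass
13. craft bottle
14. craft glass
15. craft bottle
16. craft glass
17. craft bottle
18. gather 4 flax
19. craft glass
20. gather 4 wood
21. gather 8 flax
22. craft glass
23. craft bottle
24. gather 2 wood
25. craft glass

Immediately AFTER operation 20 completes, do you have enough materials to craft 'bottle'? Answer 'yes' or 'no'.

Answer: yes

Derivation:
After 1 (gather 3 ivory): ivory=3
After 2 (consume 2 ivory): ivory=1
After 3 (gather 3 flax): flax=3 ivory=1
After 4 (craft bottle): bottle=1 flax=2 ivory=1
After 5 (gather 7 wood): bottle=1 flax=2 ivory=1 wood=7
After 6 (gather 4 flax): bottle=1 flax=6 ivory=1 wood=7
After 7 (craft bottle): bottle=2 flax=5 ivory=1 wood=7
After 8 (craft glass): bottle=2 flax=5 glass=1 ivory=1 wood=6
After 9 (craft bottle): bottle=3 flax=4 glass=1 ivory=1 wood=6
After 10 (craft glass): bottle=3 flax=4 glass=2 ivory=1 wood=5
After 11 (craft glass): bottle=3 flax=4 glass=3 ivory=1 wood=4
After 12 (craft glass): bottle=3 flax=4 glass=4 ivory=1 wood=3
After 13 (craft bottle): bottle=4 flax=3 glass=4 ivory=1 wood=3
After 14 (craft glass): bottle=4 flax=3 glass=5 ivory=1 wood=2
After 15 (craft bottle): bottle=5 flax=2 glass=5 ivory=1 wood=2
After 16 (craft glass): bottle=5 flax=2 glass=6 ivory=1 wood=1
After 17 (craft bottle): bottle=6 flax=1 glass=6 ivory=1 wood=1
After 18 (gather 4 flax): bottle=6 flax=5 glass=6 ivory=1 wood=1
After 19 (craft glass): bottle=6 flax=5 glass=7 ivory=1
After 20 (gather 4 wood): bottle=6 flax=5 glass=7 ivory=1 wood=4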